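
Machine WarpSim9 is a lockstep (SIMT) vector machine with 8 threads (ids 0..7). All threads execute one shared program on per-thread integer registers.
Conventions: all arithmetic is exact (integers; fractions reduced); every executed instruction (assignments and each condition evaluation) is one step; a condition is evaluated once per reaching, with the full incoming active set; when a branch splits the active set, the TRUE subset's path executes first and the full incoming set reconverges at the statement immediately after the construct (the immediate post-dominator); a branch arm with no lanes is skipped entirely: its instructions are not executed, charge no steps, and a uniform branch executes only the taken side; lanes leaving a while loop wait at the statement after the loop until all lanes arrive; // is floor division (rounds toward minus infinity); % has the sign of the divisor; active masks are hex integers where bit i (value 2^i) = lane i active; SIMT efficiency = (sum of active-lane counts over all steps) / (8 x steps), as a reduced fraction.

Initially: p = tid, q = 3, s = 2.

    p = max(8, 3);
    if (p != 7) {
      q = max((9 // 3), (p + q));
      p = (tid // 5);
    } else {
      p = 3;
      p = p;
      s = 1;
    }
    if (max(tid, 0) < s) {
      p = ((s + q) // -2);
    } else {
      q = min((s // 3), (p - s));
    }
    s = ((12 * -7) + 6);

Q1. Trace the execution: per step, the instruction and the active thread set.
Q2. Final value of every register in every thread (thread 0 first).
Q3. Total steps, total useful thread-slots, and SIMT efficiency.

step 0: p <- max(8, 3)               0xff
step 1: eval (p != 7)                0xff
step 2: q <- max((9 // 3), (p + q))  0xff
step 3: p <- (tid // 5)              0xff
step 4: eval (max(tid, 0) < s)       0xff
step 5: p <- ((s + q) // -2)         0x03
step 6: q <- min((s // 3), (p - s))  0xfc
step 7: s <- ((12 * -7) + 6)         0xff

Answer: 8 steps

p: -7,-7,0,0,0,1,1,1
q: 11,11,-2,-2,-2,-1,-1,-1
s: -78,-78,-78,-78,-78,-78,-78,-78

steps = 8; useful = 56; efficiency = 56/64 = 7/8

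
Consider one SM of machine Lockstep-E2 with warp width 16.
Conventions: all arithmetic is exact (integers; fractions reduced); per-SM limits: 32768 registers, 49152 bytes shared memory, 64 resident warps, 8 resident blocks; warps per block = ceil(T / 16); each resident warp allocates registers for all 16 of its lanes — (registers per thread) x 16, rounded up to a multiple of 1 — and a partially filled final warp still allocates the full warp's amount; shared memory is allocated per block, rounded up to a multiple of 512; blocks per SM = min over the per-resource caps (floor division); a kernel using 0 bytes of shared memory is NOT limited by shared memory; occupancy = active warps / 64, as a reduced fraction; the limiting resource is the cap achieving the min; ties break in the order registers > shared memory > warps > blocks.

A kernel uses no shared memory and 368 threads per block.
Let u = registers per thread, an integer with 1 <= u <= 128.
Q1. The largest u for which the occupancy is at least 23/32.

Answer: u = 44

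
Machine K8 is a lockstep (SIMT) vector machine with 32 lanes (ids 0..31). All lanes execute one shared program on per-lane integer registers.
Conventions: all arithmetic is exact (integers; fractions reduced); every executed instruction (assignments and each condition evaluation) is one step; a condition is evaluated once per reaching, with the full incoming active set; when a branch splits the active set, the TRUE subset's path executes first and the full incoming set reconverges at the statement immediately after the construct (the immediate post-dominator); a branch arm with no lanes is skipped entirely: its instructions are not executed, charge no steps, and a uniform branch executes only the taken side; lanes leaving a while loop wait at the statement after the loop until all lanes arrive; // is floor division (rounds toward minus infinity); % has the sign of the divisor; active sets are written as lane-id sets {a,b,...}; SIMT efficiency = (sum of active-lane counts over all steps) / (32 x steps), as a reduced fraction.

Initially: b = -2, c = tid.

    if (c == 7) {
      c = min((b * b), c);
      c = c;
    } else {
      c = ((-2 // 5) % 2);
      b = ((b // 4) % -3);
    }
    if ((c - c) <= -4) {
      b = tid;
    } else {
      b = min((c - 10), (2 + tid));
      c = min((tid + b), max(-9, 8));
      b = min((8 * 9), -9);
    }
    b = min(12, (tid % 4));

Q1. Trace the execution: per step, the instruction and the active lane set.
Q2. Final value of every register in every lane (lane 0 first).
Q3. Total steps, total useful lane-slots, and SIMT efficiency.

step 0: eval (c == 7)                {0,1,2,3,4,5,6,7,8,9,10,11,12,13,14,15,16,17,18,19,20,21,22,23,24,25,26,27,28,29,30,31}
step 1: c <- min((b * b), c)         {7}
step 2: c <- c                       {7}
step 3: c <- ((-2 // 5) % 2)         {0,1,2,3,4,5,6,8,9,10,11,12,13,14,15,16,17,18,19,20,21,22,23,24,25,26,27,28,29,30,31}
step 4: b <- ((b // 4) % -3)         {0,1,2,3,4,5,6,8,9,10,11,12,13,14,15,16,17,18,19,20,21,22,23,24,25,26,27,28,29,30,31}
step 5: eval ((c - c) <= -4)         {0,1,2,3,4,5,6,7,8,9,10,11,12,13,14,15,16,17,18,19,20,21,22,23,24,25,26,27,28,29,30,31}
step 6: b <- min((c - 10), (2 + tid)) {0,1,2,3,4,5,6,7,8,9,10,11,12,13,14,15,16,17,18,19,20,21,22,23,24,25,26,27,28,29,30,31}
step 7: c <- min((tid + b), max(-9, 8)) {0,1,2,3,4,5,6,7,8,9,10,11,12,13,14,15,16,17,18,19,20,21,22,23,24,25,26,27,28,29,30,31}
step 8: b <- min((8 * 9), -9)        {0,1,2,3,4,5,6,7,8,9,10,11,12,13,14,15,16,17,18,19,20,21,22,23,24,25,26,27,28,29,30,31}
step 9: b <- min(12, (tid % 4))      {0,1,2,3,4,5,6,7,8,9,10,11,12,13,14,15,16,17,18,19,20,21,22,23,24,25,26,27,28,29,30,31}

Answer: 10 steps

b: 0,1,2,3,0,1,2,3,0,1,2,3,0,1,2,3,0,1,2,3,0,1,2,3,0,1,2,3,0,1,2,3
c: -9,-8,-7,-6,-5,-4,-3,1,-1,0,1,2,3,4,5,6,7,8,8,8,8,8,8,8,8,8,8,8,8,8,8,8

steps = 10; useful = 256; efficiency = 256/320 = 4/5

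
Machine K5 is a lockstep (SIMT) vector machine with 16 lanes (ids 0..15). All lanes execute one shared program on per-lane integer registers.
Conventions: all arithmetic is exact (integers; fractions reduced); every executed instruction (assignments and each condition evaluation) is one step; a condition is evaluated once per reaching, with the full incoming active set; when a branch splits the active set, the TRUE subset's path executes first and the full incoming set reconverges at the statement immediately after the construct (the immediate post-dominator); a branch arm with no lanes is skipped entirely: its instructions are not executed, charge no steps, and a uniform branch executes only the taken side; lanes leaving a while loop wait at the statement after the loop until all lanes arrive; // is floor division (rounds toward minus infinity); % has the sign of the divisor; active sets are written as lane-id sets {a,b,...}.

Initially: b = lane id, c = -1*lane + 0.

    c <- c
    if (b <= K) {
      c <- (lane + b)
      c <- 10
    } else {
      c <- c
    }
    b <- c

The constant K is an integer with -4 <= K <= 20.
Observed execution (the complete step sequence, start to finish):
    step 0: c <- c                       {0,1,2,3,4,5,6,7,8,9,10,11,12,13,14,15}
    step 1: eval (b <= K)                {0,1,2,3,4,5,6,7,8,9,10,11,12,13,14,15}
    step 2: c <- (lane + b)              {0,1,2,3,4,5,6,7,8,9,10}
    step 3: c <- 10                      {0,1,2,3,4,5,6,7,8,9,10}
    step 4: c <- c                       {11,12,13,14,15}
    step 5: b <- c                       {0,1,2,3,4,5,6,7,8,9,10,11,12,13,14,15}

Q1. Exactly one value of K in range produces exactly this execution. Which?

Answer: K = 10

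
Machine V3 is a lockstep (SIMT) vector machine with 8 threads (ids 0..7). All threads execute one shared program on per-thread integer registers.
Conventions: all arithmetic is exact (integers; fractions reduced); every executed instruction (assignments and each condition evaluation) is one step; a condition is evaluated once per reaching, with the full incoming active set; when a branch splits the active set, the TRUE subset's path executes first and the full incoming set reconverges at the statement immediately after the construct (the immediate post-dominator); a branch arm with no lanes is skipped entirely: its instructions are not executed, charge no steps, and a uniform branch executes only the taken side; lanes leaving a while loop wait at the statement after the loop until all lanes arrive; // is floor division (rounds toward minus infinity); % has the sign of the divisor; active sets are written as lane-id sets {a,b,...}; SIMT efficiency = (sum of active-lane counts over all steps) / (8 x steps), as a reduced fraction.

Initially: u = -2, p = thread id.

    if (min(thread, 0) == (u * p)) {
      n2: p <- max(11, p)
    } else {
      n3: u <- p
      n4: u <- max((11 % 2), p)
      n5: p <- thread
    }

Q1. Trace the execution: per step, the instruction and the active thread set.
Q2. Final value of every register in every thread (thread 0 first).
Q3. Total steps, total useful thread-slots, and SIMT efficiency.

step 0: eval (min(thread, 0) == (u * p)) {0,1,2,3,4,5,6,7}
step 1: p <- max(11, p)              {0}
step 2: u <- p                       {1,2,3,4,5,6,7}
step 3: u <- max((11 % 2), p)        {1,2,3,4,5,6,7}
step 4: p <- thread                  {1,2,3,4,5,6,7}

Answer: 5 steps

u: -2,1,2,3,4,5,6,7
p: 11,1,2,3,4,5,6,7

steps = 5; useful = 30; efficiency = 30/40 = 3/4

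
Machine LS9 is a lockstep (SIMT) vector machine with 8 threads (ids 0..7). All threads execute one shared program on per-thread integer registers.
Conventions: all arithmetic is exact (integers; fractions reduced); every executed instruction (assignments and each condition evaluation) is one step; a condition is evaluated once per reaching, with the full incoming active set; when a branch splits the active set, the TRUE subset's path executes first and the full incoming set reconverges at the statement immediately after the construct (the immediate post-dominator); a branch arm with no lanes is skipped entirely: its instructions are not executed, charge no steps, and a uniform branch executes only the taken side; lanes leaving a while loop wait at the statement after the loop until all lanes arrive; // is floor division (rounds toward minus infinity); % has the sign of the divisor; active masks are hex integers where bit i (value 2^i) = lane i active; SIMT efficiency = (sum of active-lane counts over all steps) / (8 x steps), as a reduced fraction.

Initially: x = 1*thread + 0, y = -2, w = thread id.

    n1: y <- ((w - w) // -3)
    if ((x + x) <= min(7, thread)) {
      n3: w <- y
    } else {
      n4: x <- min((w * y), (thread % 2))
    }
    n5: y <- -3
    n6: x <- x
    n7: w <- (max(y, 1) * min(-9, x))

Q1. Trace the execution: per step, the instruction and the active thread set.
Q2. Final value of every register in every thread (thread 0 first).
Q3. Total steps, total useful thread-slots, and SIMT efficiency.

step 0: y <- ((w - w) // -3)         0xff
step 1: eval ((x + x) <= min(7, thread)) 0xff
step 2: w <- y                       0x01
step 3: x <- min((w * y), (thread % 2)) 0xfe
step 4: y <- -3                      0xff
step 5: x <- x                       0xff
step 6: w <- (max(y, 1) * min(-9, x)) 0xff

Answer: 7 steps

x: 0,0,0,0,0,0,0,0
y: -3,-3,-3,-3,-3,-3,-3,-3
w: -9,-9,-9,-9,-9,-9,-9,-9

steps = 7; useful = 48; efficiency = 48/56 = 6/7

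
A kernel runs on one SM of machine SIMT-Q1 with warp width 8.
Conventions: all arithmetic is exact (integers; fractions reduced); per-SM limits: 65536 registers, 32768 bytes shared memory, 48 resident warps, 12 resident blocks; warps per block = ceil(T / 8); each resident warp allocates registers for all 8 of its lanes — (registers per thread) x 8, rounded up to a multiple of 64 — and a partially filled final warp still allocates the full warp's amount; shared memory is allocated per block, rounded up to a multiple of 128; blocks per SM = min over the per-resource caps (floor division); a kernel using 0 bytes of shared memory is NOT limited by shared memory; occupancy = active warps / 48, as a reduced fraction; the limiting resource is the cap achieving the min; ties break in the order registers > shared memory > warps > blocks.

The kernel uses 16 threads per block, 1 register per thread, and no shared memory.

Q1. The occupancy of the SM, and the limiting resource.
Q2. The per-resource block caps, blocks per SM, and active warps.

Answer: occupancy 1/2, limited by blocks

registers: 512 blocks
shared memory: no limit (kernel uses none)
warps: 24 blocks
blocks: 12 blocks

Answer: 12 blocks, 24 active warps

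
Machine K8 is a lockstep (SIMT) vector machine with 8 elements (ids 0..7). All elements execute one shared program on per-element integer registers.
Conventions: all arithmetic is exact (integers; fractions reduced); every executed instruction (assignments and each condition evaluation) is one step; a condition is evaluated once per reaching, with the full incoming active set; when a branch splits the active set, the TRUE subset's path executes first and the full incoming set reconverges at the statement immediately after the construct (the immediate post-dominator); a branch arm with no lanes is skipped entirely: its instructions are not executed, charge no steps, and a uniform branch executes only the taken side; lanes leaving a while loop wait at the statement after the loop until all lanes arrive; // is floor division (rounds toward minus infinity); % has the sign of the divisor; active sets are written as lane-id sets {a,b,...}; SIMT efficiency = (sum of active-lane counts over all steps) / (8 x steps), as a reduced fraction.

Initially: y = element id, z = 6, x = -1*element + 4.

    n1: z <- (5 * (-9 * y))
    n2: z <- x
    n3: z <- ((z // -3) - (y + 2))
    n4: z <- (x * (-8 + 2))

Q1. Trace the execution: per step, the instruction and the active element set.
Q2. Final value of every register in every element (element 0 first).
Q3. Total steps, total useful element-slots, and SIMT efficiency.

step 0: z <- (5 * (-9 * y))          {0,1,2,3,4,5,6,7}
step 1: z <- x                       {0,1,2,3,4,5,6,7}
step 2: z <- ((z // -3) - (y + 2))   {0,1,2,3,4,5,6,7}
step 3: z <- (x * (-8 + 2))          {0,1,2,3,4,5,6,7}

Answer: 4 steps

y: 0,1,2,3,4,5,6,7
z: -24,-18,-12,-6,0,6,12,18
x: 4,3,2,1,0,-1,-2,-3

steps = 4; useful = 32; efficiency = 32/32 = 1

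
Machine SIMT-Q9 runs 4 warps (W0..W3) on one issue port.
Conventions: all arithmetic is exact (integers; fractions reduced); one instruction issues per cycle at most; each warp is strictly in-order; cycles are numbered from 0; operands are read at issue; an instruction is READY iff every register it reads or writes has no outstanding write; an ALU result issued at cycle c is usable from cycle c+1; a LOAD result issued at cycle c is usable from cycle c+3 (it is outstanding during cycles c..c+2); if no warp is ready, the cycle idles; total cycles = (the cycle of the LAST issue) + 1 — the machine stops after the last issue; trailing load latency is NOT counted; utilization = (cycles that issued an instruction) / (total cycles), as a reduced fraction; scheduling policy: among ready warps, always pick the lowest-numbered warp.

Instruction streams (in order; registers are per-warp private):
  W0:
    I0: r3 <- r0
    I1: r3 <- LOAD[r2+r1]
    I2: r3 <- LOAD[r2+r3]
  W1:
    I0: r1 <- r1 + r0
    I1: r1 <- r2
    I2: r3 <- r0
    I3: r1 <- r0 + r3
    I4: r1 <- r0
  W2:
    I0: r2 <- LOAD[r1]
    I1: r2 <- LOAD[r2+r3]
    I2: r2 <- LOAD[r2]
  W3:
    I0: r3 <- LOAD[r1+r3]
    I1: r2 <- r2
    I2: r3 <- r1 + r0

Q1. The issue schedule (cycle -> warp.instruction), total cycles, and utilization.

cycle 0: W0.I0
cycle 1: W0.I1
cycle 2: W1.I0
cycle 3: W1.I1
cycle 4: W0.I2
cycle 5: W1.I2
cycle 6: W1.I3
cycle 7: W1.I4
cycle 8: W2.I0
cycle 9: W3.I0
cycle 10: W3.I1
cycle 11: W2.I1
cycle 12: W3.I2
cycle 13: idle
cycle 14: W2.I2

Answer: 15 cycles, utilization 14/15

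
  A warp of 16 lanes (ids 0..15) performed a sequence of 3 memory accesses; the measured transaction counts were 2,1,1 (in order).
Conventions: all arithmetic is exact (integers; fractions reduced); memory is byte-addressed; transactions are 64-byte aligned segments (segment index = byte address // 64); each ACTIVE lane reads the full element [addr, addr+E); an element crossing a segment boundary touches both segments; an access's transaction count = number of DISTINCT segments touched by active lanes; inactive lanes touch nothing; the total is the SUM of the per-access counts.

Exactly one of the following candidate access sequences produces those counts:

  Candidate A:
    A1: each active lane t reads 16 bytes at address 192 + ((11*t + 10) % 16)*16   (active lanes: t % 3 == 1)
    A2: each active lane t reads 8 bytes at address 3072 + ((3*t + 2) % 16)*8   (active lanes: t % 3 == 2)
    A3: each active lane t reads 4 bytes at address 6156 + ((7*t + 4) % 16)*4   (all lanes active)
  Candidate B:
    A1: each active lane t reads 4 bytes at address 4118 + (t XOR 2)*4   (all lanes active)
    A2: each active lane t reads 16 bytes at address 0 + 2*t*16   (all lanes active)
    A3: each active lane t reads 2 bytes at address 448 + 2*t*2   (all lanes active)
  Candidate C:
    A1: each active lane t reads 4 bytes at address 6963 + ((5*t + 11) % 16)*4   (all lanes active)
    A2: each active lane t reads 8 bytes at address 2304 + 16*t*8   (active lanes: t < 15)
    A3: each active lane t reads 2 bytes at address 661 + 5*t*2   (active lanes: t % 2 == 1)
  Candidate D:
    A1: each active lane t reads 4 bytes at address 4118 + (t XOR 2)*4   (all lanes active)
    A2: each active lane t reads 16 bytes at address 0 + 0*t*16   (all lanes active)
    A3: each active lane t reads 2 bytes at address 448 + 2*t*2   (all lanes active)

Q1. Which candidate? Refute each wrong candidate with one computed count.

A: A2 gives 2 transactions, not 1
B: A2 gives 8 transactions, not 1
C: A2 gives 15 transactions, not 1
D: all counts match (2,1,1)

Answer: D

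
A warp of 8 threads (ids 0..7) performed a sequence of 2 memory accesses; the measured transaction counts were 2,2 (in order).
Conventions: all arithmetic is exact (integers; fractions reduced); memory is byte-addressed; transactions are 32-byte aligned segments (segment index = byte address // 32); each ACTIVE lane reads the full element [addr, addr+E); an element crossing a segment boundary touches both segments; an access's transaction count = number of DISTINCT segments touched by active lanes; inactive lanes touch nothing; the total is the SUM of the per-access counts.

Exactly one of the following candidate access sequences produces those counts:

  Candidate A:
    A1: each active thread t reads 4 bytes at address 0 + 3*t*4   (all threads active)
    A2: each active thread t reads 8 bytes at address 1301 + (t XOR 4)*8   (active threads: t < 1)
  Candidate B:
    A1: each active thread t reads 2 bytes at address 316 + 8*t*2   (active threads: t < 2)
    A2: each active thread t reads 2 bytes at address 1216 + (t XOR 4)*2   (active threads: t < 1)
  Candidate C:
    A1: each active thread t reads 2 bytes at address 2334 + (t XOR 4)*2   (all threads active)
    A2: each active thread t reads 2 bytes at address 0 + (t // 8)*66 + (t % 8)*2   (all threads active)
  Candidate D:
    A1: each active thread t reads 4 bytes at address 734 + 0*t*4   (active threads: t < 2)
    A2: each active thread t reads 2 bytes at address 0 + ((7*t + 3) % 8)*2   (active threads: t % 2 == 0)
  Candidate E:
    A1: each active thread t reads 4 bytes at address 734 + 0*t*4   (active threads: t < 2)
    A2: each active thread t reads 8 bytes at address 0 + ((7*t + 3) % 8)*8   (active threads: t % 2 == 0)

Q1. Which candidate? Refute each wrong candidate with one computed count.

A: A1 gives 3 transactions, not 2
B: A2 gives 1 transaction, not 2
C: A2 gives 1 transaction, not 2
D: A2 gives 1 transaction, not 2
E: all counts match (2,2)

Answer: E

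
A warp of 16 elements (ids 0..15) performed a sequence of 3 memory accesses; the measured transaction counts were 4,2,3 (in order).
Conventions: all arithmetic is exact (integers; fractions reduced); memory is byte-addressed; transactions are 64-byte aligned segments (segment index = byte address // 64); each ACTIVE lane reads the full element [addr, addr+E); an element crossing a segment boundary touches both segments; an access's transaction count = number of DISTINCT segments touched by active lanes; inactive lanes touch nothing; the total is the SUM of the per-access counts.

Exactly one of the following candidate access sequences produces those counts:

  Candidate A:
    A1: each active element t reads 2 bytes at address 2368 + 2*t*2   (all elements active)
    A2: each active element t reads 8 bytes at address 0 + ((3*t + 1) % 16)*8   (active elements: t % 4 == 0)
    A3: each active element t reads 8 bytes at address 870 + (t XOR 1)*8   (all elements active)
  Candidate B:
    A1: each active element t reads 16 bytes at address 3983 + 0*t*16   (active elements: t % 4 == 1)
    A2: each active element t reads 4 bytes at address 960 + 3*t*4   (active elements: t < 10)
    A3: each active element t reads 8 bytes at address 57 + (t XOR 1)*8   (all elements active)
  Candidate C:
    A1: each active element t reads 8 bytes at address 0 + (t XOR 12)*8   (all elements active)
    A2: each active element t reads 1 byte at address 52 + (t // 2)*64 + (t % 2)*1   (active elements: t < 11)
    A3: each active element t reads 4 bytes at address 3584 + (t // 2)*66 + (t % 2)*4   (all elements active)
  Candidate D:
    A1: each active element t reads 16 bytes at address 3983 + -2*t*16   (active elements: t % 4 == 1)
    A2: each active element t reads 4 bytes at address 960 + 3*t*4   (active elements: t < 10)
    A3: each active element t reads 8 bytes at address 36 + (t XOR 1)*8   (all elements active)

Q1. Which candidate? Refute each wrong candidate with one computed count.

A: A1 gives 1 transaction, not 4
B: A1 gives 1 transaction, not 4
C: A1 gives 2 transactions, not 4
D: all counts match (4,2,3)

Answer: D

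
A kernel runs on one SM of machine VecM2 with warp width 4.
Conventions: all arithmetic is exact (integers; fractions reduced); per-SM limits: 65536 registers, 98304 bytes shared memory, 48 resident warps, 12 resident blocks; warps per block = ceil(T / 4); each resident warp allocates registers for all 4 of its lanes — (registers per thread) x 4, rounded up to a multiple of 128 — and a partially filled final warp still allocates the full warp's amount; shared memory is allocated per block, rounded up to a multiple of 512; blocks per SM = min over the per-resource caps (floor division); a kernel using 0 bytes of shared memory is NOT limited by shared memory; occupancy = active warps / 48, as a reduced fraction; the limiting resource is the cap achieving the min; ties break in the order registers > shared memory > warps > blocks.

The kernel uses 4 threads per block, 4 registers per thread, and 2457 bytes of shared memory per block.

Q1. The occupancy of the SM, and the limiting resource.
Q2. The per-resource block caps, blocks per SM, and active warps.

Answer: occupancy 1/4, limited by blocks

registers: 512 blocks
shared memory: 38 blocks
warps: 48 blocks
blocks: 12 blocks

Answer: 12 blocks, 12 active warps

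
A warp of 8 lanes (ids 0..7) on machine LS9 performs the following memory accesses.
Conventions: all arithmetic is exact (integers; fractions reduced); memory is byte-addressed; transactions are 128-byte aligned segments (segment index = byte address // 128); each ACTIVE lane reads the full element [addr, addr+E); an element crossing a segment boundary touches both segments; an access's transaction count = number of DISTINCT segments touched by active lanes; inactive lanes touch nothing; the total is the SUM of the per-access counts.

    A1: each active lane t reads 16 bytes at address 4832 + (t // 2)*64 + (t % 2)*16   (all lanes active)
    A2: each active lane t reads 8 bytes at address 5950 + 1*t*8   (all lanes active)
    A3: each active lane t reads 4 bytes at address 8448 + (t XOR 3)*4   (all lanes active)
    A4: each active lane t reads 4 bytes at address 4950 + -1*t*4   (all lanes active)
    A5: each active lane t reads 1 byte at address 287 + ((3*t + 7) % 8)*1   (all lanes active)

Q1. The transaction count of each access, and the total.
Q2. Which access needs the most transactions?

A1: 3 transactions
A2: 1 transaction
A3: 1 transaction
A4: 1 transaction
A5: 1 transaction

Answer: 3,1,1,1,1; total 7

Answer: A1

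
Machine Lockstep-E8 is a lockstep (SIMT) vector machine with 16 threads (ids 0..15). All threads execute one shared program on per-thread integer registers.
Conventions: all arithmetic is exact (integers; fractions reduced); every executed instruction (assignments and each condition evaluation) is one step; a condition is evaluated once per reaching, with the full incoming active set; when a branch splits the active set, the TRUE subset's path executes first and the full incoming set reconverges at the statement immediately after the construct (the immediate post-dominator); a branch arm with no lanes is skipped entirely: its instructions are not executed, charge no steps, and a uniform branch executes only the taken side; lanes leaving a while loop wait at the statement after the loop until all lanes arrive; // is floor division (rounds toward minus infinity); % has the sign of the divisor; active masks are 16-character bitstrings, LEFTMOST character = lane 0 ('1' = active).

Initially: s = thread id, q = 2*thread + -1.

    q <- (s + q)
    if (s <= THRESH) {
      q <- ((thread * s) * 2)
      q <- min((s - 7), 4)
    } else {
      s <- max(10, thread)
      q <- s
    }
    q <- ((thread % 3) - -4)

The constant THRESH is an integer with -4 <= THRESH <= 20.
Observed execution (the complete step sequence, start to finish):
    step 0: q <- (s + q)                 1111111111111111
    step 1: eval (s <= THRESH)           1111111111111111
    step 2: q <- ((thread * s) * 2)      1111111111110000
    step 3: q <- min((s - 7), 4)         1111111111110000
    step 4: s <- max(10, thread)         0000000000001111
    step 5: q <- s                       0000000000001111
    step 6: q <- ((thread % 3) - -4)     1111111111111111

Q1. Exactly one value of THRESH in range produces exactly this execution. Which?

Answer: THRESH = 11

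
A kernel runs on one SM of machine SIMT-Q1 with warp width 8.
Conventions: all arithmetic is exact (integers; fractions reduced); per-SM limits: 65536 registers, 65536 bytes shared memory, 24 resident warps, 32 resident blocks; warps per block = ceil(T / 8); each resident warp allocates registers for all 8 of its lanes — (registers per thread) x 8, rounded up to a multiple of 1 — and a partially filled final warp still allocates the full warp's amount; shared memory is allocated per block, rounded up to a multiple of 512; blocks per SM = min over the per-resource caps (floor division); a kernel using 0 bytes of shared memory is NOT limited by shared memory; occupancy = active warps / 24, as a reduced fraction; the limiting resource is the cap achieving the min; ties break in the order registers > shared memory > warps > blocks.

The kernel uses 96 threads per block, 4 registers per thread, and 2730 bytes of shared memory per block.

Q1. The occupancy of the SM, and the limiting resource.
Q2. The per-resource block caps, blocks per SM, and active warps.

Answer: occupancy 1, limited by warps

registers: 170 blocks
shared memory: 21 blocks
warps: 2 blocks
blocks: 32 blocks

Answer: 2 blocks, 24 active warps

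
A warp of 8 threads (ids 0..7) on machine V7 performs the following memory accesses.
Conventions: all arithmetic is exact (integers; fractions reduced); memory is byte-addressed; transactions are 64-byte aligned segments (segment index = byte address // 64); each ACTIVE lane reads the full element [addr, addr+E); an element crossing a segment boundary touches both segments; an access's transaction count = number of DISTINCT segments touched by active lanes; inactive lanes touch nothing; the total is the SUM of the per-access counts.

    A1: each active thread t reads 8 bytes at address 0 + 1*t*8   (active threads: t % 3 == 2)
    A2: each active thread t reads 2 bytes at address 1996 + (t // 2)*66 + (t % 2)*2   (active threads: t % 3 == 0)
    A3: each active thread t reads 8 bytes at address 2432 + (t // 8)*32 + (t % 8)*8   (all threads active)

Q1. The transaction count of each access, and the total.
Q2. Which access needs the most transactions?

A1: 1 transaction
A2: 3 transactions
A3: 1 transaction

Answer: 1,3,1; total 5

Answer: A2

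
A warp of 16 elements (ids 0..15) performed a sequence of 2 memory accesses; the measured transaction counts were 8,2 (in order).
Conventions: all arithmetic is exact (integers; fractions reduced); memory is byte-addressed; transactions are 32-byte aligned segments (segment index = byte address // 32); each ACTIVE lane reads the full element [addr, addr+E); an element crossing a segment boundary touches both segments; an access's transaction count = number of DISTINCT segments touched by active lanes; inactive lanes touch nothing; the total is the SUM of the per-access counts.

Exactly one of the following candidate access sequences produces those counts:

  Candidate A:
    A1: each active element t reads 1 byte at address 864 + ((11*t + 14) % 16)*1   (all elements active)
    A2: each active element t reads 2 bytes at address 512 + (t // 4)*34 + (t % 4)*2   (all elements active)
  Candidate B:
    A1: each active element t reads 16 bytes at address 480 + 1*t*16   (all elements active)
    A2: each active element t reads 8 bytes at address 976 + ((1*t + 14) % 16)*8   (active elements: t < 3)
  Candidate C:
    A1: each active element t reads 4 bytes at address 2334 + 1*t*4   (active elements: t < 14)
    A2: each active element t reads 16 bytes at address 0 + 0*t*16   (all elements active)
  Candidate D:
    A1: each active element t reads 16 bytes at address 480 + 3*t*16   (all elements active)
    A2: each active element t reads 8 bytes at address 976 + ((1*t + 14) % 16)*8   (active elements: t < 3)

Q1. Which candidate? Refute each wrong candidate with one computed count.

A: A1 gives 1 transaction, not 8
C: A1 gives 3 transactions, not 8
D: A1 gives 16 transactions, not 8
B: all counts match (8,2)

Answer: B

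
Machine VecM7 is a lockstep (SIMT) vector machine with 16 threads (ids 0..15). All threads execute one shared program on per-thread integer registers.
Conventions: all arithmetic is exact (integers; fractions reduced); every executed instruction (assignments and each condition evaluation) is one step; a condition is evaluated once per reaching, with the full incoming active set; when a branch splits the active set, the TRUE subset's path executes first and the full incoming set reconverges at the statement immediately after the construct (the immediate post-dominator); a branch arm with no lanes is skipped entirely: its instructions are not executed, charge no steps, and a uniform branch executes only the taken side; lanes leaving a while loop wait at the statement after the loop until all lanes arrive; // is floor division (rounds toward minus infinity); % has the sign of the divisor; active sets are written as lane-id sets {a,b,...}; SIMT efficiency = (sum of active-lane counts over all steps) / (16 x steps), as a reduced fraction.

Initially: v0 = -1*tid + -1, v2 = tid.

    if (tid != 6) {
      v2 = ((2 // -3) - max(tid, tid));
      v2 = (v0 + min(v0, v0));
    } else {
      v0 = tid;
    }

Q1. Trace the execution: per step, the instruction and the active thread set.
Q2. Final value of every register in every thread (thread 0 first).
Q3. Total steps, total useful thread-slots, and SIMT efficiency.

step 0: eval (tid != 6)              {0,1,2,3,4,5,6,7,8,9,10,11,12,13,14,15}
step 1: v2 <- ((2 // -3) - max(tid, tid)) {0,1,2,3,4,5,7,8,9,10,11,12,13,14,15}
step 2: v2 <- (v0 + min(v0, v0))     {0,1,2,3,4,5,7,8,9,10,11,12,13,14,15}
step 3: v0 <- tid                    {6}

Answer: 4 steps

v0: -1,-2,-3,-4,-5,-6,6,-8,-9,-10,-11,-12,-13,-14,-15,-16
v2: -2,-4,-6,-8,-10,-12,6,-16,-18,-20,-22,-24,-26,-28,-30,-32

steps = 4; useful = 47; efficiency = 47/64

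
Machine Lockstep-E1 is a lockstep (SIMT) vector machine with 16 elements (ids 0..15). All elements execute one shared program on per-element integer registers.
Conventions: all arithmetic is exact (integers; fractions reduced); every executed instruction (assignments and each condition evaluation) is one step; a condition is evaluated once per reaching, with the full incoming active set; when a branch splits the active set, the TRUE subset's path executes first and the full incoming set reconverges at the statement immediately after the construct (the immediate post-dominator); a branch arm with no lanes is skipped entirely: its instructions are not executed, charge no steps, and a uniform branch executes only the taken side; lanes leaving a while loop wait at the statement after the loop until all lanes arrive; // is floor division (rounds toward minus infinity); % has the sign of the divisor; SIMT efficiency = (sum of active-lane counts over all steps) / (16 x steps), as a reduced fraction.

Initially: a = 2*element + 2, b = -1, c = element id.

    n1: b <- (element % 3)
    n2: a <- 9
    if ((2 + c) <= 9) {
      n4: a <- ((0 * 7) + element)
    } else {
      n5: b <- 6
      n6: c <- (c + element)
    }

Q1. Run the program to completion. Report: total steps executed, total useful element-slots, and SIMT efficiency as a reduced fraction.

Answer: 6 steps, 72 useful, 3/4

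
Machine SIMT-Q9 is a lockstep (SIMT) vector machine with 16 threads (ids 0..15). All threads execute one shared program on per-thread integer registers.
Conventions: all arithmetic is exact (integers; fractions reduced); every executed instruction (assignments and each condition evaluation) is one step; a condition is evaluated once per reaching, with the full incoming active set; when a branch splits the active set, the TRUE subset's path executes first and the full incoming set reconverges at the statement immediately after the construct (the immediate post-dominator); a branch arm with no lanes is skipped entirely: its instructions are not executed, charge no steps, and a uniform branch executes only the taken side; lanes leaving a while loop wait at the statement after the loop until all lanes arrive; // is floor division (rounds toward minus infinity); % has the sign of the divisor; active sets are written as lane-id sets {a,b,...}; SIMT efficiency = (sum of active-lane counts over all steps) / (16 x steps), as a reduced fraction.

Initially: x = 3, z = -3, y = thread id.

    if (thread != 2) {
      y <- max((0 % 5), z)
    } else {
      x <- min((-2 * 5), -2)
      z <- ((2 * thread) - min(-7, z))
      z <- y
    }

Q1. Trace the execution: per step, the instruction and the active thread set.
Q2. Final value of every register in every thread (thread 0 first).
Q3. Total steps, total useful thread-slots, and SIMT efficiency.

step 0: eval (thread != 2)           {0,1,2,3,4,5,6,7,8,9,10,11,12,13,14,15}
step 1: y <- max((0 % 5), z)         {0,1,3,4,5,6,7,8,9,10,11,12,13,14,15}
step 2: x <- min((-2 * 5), -2)       {2}
step 3: z <- ((2 * thread) - min(-7, z)) {2}
step 4: z <- y                       {2}

Answer: 5 steps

x: 3,3,-10,3,3,3,3,3,3,3,3,3,3,3,3,3
z: -3,-3,2,-3,-3,-3,-3,-3,-3,-3,-3,-3,-3,-3,-3,-3
y: 0,0,2,0,0,0,0,0,0,0,0,0,0,0,0,0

steps = 5; useful = 34; efficiency = 34/80 = 17/40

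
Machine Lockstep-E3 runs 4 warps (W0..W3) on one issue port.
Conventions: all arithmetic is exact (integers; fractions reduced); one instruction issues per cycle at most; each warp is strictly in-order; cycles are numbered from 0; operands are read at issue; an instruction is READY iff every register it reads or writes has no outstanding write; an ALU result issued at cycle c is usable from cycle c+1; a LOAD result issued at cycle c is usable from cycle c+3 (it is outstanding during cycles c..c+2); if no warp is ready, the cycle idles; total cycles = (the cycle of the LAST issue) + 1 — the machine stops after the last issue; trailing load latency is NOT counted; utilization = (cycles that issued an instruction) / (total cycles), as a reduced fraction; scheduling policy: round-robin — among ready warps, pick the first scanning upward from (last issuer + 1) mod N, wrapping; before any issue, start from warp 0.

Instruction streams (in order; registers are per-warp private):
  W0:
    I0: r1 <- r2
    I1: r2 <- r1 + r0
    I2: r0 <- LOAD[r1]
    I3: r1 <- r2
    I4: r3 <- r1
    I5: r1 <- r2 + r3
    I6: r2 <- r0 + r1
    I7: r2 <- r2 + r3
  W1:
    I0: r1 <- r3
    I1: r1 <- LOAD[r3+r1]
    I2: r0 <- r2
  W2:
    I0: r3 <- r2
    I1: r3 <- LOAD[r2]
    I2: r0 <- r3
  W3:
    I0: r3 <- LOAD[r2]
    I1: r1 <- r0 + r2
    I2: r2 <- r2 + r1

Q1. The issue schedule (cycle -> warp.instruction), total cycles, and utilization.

cycle 0: W0.I0
cycle 1: W1.I0
cycle 2: W2.I0
cycle 3: W3.I0
cycle 4: W0.I1
cycle 5: W1.I1
cycle 6: W2.I1
cycle 7: W3.I1
cycle 8: W0.I2
cycle 9: W1.I2
cycle 10: W2.I2
cycle 11: W3.I2
cycle 12: W0.I3
cycle 13: W0.I4
cycle 14: W0.I5
cycle 15: W0.I6
cycle 16: W0.I7

Answer: 17 cycles, utilization 1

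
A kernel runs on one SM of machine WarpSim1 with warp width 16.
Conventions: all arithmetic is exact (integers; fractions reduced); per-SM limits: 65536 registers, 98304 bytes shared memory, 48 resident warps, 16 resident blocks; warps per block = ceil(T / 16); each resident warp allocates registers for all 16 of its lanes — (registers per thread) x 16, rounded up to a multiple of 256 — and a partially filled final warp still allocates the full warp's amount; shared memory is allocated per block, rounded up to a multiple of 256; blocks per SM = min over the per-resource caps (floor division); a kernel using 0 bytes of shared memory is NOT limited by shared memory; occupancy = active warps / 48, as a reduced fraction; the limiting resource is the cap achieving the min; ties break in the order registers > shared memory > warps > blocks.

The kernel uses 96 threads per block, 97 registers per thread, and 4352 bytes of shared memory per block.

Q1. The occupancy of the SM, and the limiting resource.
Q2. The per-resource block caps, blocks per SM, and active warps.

Answer: occupancy 3/4, limited by registers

registers: 6 blocks
shared memory: 22 blocks
warps: 8 blocks
blocks: 16 blocks

Answer: 6 blocks, 36 active warps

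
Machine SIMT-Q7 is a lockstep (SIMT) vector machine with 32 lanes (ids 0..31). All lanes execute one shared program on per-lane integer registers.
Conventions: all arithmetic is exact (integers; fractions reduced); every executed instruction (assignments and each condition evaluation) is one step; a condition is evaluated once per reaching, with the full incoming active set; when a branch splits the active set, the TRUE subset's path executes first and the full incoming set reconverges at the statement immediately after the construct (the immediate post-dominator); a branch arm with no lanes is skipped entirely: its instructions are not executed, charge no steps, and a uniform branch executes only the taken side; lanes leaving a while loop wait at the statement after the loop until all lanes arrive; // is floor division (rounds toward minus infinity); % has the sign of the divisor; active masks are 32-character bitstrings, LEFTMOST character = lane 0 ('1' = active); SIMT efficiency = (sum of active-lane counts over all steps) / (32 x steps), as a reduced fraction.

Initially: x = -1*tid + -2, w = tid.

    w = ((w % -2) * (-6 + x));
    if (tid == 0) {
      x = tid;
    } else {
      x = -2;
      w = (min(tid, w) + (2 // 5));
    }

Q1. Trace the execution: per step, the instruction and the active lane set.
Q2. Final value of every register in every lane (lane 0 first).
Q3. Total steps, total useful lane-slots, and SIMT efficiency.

step 0: w <- ((w % -2) * (-6 + x))   11111111111111111111111111111111
step 1: eval (tid == 0)              11111111111111111111111111111111
step 2: x <- tid                     10000000000000000000000000000000
step 3: x <- -2                      01111111111111111111111111111111
step 4: w <- (min(tid, w) + (2 // 5)) 01111111111111111111111111111111

Answer: 5 steps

x: 0,-2,-2,-2,-2,-2,-2,-2,-2,-2,-2,-2,-2,-2,-2,-2,-2,-2,-2,-2,-2,-2,-2,-2,-2,-2,-2,-2,-2,-2,-2,-2
w: 0,1,0,3,0,5,0,7,0,9,0,11,0,13,0,15,0,17,0,19,0,21,0,23,0,25,0,27,0,29,0,31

steps = 5; useful = 127; efficiency = 127/160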